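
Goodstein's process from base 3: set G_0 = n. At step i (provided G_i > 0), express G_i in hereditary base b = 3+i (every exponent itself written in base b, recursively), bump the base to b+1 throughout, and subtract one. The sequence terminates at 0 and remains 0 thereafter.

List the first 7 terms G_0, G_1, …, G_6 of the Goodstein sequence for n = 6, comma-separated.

6, 7, 7, 7, 7, 7, 6

G_0=6  [base 3] 2·3  →[3↦4]→  2·4 = 8  −1 ⇒ G_1=7
G_1=7  [base 4] 4 + 3  →[4↦5]→  5 + 3 = 8  −1 ⇒ G_2=7
G_2=7  [base 5] 5 + 2  →[5↦6]→  6 + 2 = 8  −1 ⇒ G_3=7
G_3=7  [base 6] 6 + 1  →[6↦7]→  7 + 1 = 8  −1 ⇒ G_4=7
G_4=7  [base 7] 7  →[7↦8]→  8 = 8  −1 ⇒ G_5=7
G_5=7  [base 8] 7  →[8↦9]→  7 = 7  −1 ⇒ G_6=6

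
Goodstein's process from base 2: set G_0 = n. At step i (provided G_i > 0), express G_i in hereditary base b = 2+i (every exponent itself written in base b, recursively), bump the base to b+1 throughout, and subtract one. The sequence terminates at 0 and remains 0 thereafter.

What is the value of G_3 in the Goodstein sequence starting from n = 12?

G_0 = 12. HB_2(12) = 2^(2 + 1) + 2^2. Bump = 108. G_1 = 107.
G_1 = 107. HB_3(107) = 3^(3 + 1) + 2·3^2 + 2·3 + 2. Bump = 1066. G_2 = 1065.
G_2 = 1065. HB_4(1065) = 4^(4 + 1) + 2·4^2 + 2·4 + 1. Bump = 15686. G_3 = 15685.
G_3 = 15685. HB_5(15685) = 5^(5 + 1) + 2·5^2 + 2·5. Bump = 280020. G_4 = 280019.

15685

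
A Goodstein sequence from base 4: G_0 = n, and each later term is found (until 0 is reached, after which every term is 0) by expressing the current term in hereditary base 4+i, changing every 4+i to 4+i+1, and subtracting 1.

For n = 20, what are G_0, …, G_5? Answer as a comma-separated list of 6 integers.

20, 29, 39, 51, 65, 81

G_0 = 20. HB_4(20) = 4^2 + 4. Bump = 30. G_1 = 29.
G_1 = 29. HB_5(29) = 5^2 + 4. Bump = 40. G_2 = 39.
G_2 = 39. HB_6(39) = 6^2 + 3. Bump = 52. G_3 = 51.
G_3 = 51. HB_7(51) = 7^2 + 2. Bump = 66. G_4 = 65.
G_4 = 65. HB_8(65) = 8^2 + 1. Bump = 82. G_5 = 81.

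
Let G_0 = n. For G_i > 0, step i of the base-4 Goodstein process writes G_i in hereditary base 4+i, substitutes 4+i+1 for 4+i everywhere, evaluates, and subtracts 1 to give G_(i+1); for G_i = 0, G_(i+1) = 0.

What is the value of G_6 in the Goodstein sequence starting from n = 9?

11

step 0: 9 = 2·4 + 1; sub 5 for 4: 2·5 + 1; = 11; G_1 = 11−1 = 10
step 1: 10 = 2·5; sub 6 for 5: 2·6; = 12; G_2 = 12−1 = 11
step 2: 11 = 6 + 5; sub 7 for 6: 7 + 5; = 12; G_3 = 12−1 = 11
step 3: 11 = 7 + 4; sub 8 for 7: 8 + 4; = 12; G_4 = 12−1 = 11
step 4: 11 = 8 + 3; sub 9 for 8: 9 + 3; = 12; G_5 = 12−1 = 11
step 5: 11 = 9 + 2; sub 10 for 9: 10 + 2; = 12; G_6 = 12−1 = 11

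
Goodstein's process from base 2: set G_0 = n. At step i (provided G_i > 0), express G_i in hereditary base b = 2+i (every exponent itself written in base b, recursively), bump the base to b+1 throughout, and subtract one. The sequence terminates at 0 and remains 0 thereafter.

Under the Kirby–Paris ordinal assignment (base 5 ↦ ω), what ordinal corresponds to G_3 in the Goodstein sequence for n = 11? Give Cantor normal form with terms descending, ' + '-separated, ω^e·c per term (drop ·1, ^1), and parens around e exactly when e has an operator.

ω^(ω + 1) + 2

G_0=11  [base 2] 2^(2 + 1) + 2 + 1  →[2↦3]→  3^(3 + 1) + 3 + 1 = 85  −1 ⇒ G_1=84
G_1=84  [base 3] 3^(3 + 1) + 3  →[3↦4]→  4^(4 + 1) + 4 = 1028  −1 ⇒ G_2=1027
G_2=1027  [base 4] 4^(4 + 1) + 3  →[4↦5]→  5^(5 + 1) + 3 = 15628  −1 ⇒ G_3=15627
G_3=15627  [base 5] 5^(5 + 1) + 2  →[5↦6]→  6^(6 + 1) + 2 = 279938  −1 ⇒ G_4=279937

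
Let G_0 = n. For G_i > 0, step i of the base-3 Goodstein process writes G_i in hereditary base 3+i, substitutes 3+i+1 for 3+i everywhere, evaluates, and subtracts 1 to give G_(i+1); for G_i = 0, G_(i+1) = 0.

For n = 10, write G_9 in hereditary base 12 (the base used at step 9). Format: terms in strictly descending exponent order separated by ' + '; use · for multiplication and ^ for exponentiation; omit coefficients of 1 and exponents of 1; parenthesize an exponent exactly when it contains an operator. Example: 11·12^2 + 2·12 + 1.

3·12 + 7

base 3: 10 = 3^2 + 1; at 4: 4^2 + 1 = 17; next = 16
base 4: 16 = 4^2; at 5: 5^2 = 25; next = 24
base 5: 24 = 4·5 + 4; at 6: 4·6 + 4 = 28; next = 27
base 6: 27 = 4·6 + 3; at 7: 4·7 + 3 = 31; next = 30
base 7: 30 = 4·7 + 2; at 8: 4·8 + 2 = 34; next = 33
base 8: 33 = 4·8 + 1; at 9: 4·9 + 1 = 37; next = 36
base 9: 36 = 4·9; at 10: 4·10 = 40; next = 39
base 10: 39 = 3·10 + 9; at 11: 3·11 + 9 = 42; next = 41
base 11: 41 = 3·11 + 8; at 12: 3·12 + 8 = 44; next = 43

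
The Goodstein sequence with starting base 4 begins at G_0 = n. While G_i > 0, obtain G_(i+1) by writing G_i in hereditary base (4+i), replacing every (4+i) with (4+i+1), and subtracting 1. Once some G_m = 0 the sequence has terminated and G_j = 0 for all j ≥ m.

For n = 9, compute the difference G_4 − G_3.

0

step 0: 9 = 2·4 + 1; sub 5 for 4: 2·5 + 1; = 11; G_1 = 11−1 = 10
step 1: 10 = 2·5; sub 6 for 5: 2·6; = 12; G_2 = 12−1 = 11
step 2: 11 = 6 + 5; sub 7 for 6: 7 + 5; = 12; G_3 = 12−1 = 11
step 3: 11 = 7 + 4; sub 8 for 7: 8 + 4; = 12; G_4 = 12−1 = 11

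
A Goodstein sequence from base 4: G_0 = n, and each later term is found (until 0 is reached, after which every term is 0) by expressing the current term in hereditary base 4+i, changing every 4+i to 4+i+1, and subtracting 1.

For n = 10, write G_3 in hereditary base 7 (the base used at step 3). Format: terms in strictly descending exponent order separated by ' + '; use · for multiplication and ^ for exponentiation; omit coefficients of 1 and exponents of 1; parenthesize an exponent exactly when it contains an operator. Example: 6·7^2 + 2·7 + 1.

base 4: 10 = 2·4 + 2; at 5: 2·5 + 2 = 12; next = 11
base 5: 11 = 2·5 + 1; at 6: 2·6 + 1 = 13; next = 12
base 6: 12 = 2·6; at 7: 2·7 = 14; next = 13
base 7: 13 = 7 + 6; at 8: 8 + 6 = 14; next = 13

7 + 6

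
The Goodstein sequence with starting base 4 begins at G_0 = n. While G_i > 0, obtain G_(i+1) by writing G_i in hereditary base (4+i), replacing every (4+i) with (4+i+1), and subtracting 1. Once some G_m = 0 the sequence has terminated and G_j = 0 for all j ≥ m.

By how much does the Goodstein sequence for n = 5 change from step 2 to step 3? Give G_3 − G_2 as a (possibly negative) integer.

-1

(0) 5|_4 = 4 + 1 ↦ 5 + 1|_5 = 6 ⇒ 5
(1) 5|_5 = 5 ↦ 6|_6 = 6 ⇒ 5
(2) 5|_6 = 5 ↦ 5|_7 = 5 ⇒ 4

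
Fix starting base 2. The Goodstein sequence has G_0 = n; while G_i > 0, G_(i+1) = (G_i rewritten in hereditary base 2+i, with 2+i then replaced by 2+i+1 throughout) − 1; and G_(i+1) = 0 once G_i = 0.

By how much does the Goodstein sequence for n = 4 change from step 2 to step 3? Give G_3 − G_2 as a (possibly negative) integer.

(0) 4|_2 = 2^2 ↦ 3^3|_3 = 27 ⇒ 26
(1) 26|_3 = 2·3^2 + 2·3 + 2 ↦ 2·4^2 + 2·4 + 2|_4 = 42 ⇒ 41
(2) 41|_4 = 2·4^2 + 2·4 + 1 ↦ 2·5^2 + 2·5 + 1|_5 = 61 ⇒ 60

19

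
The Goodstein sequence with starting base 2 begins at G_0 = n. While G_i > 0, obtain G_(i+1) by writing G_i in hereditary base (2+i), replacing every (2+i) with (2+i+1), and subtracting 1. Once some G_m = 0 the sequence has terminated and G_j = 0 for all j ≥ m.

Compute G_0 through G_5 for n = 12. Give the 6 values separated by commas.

12, 107, 1065, 15685, 280019, 5764910

G_0 = 12. HB_2(12) = 2^(2 + 1) + 2^2. Bump = 108. G_1 = 107.
G_1 = 107. HB_3(107) = 3^(3 + 1) + 2·3^2 + 2·3 + 2. Bump = 1066. G_2 = 1065.
G_2 = 1065. HB_4(1065) = 4^(4 + 1) + 2·4^2 + 2·4 + 1. Bump = 15686. G_3 = 15685.
G_3 = 15685. HB_5(15685) = 5^(5 + 1) + 2·5^2 + 2·5. Bump = 280020. G_4 = 280019.
G_4 = 280019. HB_6(280019) = 6^(6 + 1) + 2·6^2 + 6 + 5. Bump = 5764911. G_5 = 5764910.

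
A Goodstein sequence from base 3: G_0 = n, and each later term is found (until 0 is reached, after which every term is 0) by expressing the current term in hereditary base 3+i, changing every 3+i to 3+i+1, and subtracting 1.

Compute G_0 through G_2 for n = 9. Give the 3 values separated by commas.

base 3: 9 = 3^2; at 4: 4^2 = 16; next = 15
base 4: 15 = 3·4 + 3; at 5: 3·5 + 3 = 18; next = 17

9, 15, 17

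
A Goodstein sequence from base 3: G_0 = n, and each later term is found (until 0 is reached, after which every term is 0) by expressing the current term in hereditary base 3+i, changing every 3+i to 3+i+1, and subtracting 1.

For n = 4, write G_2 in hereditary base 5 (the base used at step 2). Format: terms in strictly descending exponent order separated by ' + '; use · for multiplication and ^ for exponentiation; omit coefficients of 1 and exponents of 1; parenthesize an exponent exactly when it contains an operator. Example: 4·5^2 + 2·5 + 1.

G_0=4  [base 3] 3 + 1  →[3↦4]→  4 + 1 = 5  −1 ⇒ G_1=4
G_1=4  [base 4] 4  →[4↦5]→  5 = 5  −1 ⇒ G_2=4
G_2=4  [base 5] 4  →[5↦6]→  4 = 4  −1 ⇒ G_3=3

4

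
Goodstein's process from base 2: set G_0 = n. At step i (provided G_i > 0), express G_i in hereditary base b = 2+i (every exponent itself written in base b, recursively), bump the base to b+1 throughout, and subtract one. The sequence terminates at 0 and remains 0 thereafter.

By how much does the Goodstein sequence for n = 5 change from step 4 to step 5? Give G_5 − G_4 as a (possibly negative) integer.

422

(0) 5|_2 = 2^2 + 1 ↦ 3^3 + 1|_3 = 28 ⇒ 27
(1) 27|_3 = 3^3 ↦ 4^4|_4 = 256 ⇒ 255
(2) 255|_4 = 3·4^3 + 3·4^2 + 3·4 + 3 ↦ 3·5^3 + 3·5^2 + 3·5 + 3|_5 = 468 ⇒ 467
(3) 467|_5 = 3·5^3 + 3·5^2 + 3·5 + 2 ↦ 3·6^3 + 3·6^2 + 3·6 + 2|_6 = 776 ⇒ 775
(4) 775|_6 = 3·6^3 + 3·6^2 + 3·6 + 1 ↦ 3·7^3 + 3·7^2 + 3·7 + 1|_7 = 1198 ⇒ 1197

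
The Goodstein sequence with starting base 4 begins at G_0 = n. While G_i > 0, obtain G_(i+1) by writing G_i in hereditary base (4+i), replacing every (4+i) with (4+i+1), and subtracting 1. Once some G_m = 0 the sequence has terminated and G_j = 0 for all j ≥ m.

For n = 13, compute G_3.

[0] 13 ≡ 3·4 + 1 (base 4). Lift 5: 16. −1: 15.
[1] 15 ≡ 3·5 (base 5). Lift 6: 18. −1: 17.
[2] 17 ≡ 2·6 + 5 (base 6). Lift 7: 19. −1: 18.
[3] 18 ≡ 2·7 + 4 (base 7). Lift 8: 20. −1: 19.

18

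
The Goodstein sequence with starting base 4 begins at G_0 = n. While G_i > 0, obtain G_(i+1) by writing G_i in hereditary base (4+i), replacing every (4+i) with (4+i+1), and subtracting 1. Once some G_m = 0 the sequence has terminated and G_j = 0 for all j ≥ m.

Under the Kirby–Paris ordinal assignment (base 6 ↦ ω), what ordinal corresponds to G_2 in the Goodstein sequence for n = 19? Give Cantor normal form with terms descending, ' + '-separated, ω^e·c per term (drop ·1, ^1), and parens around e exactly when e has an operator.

ω^2 + 1

step 0: 19 = 4^2 + 3; sub 5 for 4: 5^2 + 3; = 28; G_1 = 28−1 = 27
step 1: 27 = 5^2 + 2; sub 6 for 5: 6^2 + 2; = 38; G_2 = 38−1 = 37
step 2: 37 = 6^2 + 1; sub 7 for 6: 7^2 + 1; = 50; G_3 = 50−1 = 49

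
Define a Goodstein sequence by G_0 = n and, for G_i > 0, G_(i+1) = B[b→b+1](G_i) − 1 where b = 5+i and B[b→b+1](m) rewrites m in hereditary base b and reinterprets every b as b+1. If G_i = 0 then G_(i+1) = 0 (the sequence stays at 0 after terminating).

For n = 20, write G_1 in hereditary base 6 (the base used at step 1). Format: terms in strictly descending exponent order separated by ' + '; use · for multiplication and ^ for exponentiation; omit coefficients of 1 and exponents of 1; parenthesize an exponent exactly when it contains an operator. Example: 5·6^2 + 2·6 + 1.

3·6 + 5

(0) 20|_5 = 4·5 ↦ 4·6|_6 = 24 ⇒ 23
(1) 23|_6 = 3·6 + 5 ↦ 3·7 + 5|_7 = 26 ⇒ 25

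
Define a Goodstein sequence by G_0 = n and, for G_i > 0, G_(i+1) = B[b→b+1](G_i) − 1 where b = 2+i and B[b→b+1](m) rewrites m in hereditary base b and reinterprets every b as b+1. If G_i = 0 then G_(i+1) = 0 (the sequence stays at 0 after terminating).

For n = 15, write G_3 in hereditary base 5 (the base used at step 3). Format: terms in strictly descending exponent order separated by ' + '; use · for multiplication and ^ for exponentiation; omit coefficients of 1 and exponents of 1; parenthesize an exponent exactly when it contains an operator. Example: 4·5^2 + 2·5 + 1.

5^(5 + 1) + 5^5 + 2

step 0: 15 = 2^(2 + 1) + 2^2 + 2 + 1; sub 3 for 2: 3^(3 + 1) + 3^3 + 3 + 1; = 112; G_1 = 112−1 = 111
step 1: 111 = 3^(3 + 1) + 3^3 + 3; sub 4 for 3: 4^(4 + 1) + 4^4 + 4; = 1284; G_2 = 1284−1 = 1283
step 2: 1283 = 4^(4 + 1) + 4^4 + 3; sub 5 for 4: 5^(5 + 1) + 5^5 + 3; = 18753; G_3 = 18753−1 = 18752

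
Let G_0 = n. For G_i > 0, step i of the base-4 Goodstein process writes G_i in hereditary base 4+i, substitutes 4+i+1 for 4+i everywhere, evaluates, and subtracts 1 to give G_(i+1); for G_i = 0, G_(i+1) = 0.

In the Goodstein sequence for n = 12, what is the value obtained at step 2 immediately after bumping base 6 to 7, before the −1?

17

step 0: 12 = 3·4; sub 5 for 4: 3·5; = 15; G_1 = 15−1 = 14
step 1: 14 = 2·5 + 4; sub 6 for 5: 2·6 + 4; = 16; G_2 = 16−1 = 15
step 2: 15 = 2·6 + 3; sub 7 for 6: 2·7 + 3; = 17; G_3 = 17−1 = 16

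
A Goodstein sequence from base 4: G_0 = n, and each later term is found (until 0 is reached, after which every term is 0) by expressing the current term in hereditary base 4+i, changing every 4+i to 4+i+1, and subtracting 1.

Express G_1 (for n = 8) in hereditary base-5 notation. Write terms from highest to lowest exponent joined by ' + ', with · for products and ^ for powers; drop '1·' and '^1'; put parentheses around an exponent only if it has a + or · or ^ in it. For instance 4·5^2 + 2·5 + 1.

i=0: 8 = 2·4 (b=4); 4→5: 2·5 = 10; 10−1 = 9
i=1: 9 = 5 + 4 (b=5); 5→6: 6 + 4 = 10; 10−1 = 9

5 + 4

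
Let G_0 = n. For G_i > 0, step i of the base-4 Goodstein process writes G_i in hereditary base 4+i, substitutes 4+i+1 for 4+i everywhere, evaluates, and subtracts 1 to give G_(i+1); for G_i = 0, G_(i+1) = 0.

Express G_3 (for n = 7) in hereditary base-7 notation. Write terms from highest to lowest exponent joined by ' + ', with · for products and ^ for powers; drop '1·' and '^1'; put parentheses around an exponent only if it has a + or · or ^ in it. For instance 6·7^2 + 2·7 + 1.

i=0: 7 = 4 + 3 (b=4); 4→5: 5 + 3 = 8; 8−1 = 7
i=1: 7 = 5 + 2 (b=5); 5→6: 6 + 2 = 8; 8−1 = 7
i=2: 7 = 6 + 1 (b=6); 6→7: 7 + 1 = 8; 8−1 = 7

7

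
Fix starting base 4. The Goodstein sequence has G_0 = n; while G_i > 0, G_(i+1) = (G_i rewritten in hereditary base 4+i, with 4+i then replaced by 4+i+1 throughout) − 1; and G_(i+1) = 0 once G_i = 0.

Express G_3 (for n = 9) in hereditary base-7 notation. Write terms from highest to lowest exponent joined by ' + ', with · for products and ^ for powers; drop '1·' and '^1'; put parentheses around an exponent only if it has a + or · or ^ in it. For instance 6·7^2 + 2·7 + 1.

7 + 4

G_0 = 9. HB_4(9) = 2·4 + 1. Bump = 11. G_1 = 10.
G_1 = 10. HB_5(10) = 2·5. Bump = 12. G_2 = 11.
G_2 = 11. HB_6(11) = 6 + 5. Bump = 12. G_3 = 11.
G_3 = 11. HB_7(11) = 7 + 4. Bump = 12. G_4 = 11.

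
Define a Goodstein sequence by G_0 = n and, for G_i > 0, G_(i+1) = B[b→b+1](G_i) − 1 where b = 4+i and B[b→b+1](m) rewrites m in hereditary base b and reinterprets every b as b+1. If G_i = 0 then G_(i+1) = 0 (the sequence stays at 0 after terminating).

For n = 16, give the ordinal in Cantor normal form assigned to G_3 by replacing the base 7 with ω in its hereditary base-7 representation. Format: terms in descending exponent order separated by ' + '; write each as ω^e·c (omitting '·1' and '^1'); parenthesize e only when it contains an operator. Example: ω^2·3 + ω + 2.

i=0: 16 = 4^2 (b=4); 4→5: 5^2 = 25; 25−1 = 24
i=1: 24 = 4·5 + 4 (b=5); 5→6: 4·6 + 4 = 28; 28−1 = 27
i=2: 27 = 4·6 + 3 (b=6); 6→7: 4·7 + 3 = 31; 31−1 = 30
i=3: 30 = 4·7 + 2 (b=7); 7→8: 4·8 + 2 = 34; 34−1 = 33

ω·4 + 2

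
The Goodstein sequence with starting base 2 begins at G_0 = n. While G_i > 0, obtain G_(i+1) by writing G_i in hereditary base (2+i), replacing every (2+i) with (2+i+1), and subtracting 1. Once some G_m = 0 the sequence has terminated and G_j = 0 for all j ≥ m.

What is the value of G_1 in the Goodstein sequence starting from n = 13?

13 —HB2→ 2^(2 + 1) + 2^2 + 1 —bump→ 3^(3 + 1) + 3^3 + 1 = 109 —(−1)→ 108
108 —HB3→ 3^(3 + 1) + 3^3 —bump→ 4^(4 + 1) + 4^4 = 1280 —(−1)→ 1279

108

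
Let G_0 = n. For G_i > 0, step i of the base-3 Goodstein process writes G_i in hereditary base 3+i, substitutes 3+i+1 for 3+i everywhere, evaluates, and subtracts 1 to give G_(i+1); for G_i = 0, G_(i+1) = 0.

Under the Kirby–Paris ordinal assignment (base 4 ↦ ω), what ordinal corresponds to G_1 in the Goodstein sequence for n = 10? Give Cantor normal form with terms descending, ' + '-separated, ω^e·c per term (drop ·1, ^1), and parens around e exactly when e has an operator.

10 —HB3→ 3^2 + 1 —bump→ 4^2 + 1 = 17 —(−1)→ 16
16 —HB4→ 4^2 —bump→ 5^2 = 25 —(−1)→ 24

ω^2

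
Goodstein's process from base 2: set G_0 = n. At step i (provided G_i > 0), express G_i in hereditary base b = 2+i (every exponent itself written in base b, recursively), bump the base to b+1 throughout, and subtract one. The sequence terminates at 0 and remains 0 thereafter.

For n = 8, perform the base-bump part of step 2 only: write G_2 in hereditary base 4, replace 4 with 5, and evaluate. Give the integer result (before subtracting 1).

6311

8 —HB2→ 2^(2 + 1) —bump→ 3^(3 + 1) = 81 —(−1)→ 80
80 —HB3→ 2·3^3 + 2·3^2 + 2·3 + 2 —bump→ 2·4^4 + 2·4^2 + 2·4 + 2 = 554 —(−1)→ 553
553 —HB4→ 2·4^4 + 2·4^2 + 2·4 + 1 —bump→ 2·5^5 + 2·5^2 + 2·5 + 1 = 6311 —(−1)→ 6310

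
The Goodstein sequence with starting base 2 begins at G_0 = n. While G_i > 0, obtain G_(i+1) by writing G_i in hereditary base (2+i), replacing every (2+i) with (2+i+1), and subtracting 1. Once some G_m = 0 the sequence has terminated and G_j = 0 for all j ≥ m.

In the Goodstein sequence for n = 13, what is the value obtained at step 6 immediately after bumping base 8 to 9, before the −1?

(0) 13|_2 = 2^(2 + 1) + 2^2 + 1 ↦ 3^(3 + 1) + 3^3 + 1|_3 = 109 ⇒ 108
(1) 108|_3 = 3^(3 + 1) + 3^3 ↦ 4^(4 + 1) + 4^4|_4 = 1280 ⇒ 1279
(2) 1279|_4 = 4^(4 + 1) + 3·4^3 + 3·4^2 + 3·4 + 3 ↦ 5^(5 + 1) + 3·5^3 + 3·5^2 + 3·5 + 3|_5 = 16093 ⇒ 16092
(3) 16092|_5 = 5^(5 + 1) + 3·5^3 + 3·5^2 + 3·5 + 2 ↦ 6^(6 + 1) + 3·6^3 + 3·6^2 + 3·6 + 2|_6 = 280712 ⇒ 280711
(4) 280711|_6 = 6^(6 + 1) + 3·6^3 + 3·6^2 + 3·6 + 1 ↦ 7^(7 + 1) + 3·7^3 + 3·7^2 + 3·7 + 1|_7 = 5765999 ⇒ 5765998
(5) 5765998|_7 = 7^(7 + 1) + 3·7^3 + 3·7^2 + 3·7 ↦ 8^(8 + 1) + 3·8^3 + 3·8^2 + 3·8|_8 = 134219480 ⇒ 134219479
(6) 134219479|_8 = 8^(8 + 1) + 3·8^3 + 3·8^2 + 2·8 + 7 ↦ 9^(9 + 1) + 3·9^3 + 3·9^2 + 2·9 + 7|_9 = 3486786856 ⇒ 3486786855

3486786856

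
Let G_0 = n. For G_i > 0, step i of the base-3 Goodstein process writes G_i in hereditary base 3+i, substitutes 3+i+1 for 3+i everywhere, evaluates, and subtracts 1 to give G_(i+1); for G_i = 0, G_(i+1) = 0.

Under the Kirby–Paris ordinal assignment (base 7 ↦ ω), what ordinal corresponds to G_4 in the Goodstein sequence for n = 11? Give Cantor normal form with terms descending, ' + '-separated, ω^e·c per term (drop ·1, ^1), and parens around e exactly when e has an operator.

[0] 11 ≡ 3^2 + 2 (base 3). Lift 4: 18. −1: 17.
[1] 17 ≡ 4^2 + 1 (base 4). Lift 5: 26. −1: 25.
[2] 25 ≡ 5^2 (base 5). Lift 6: 36. −1: 35.
[3] 35 ≡ 5·6 + 5 (base 6). Lift 7: 40. −1: 39.
[4] 39 ≡ 5·7 + 4 (base 7). Lift 8: 44. −1: 43.

ω·5 + 4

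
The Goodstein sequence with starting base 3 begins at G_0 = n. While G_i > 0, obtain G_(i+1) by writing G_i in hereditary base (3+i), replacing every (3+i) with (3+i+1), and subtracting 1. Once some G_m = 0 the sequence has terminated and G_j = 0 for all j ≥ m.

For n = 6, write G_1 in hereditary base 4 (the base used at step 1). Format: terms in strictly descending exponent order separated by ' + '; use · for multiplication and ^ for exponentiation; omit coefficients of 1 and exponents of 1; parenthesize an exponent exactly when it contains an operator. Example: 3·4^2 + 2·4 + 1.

4 + 3

(0) 6|_3 = 2·3 ↦ 2·4|_4 = 8 ⇒ 7
(1) 7|_4 = 4 + 3 ↦ 5 + 3|_5 = 8 ⇒ 7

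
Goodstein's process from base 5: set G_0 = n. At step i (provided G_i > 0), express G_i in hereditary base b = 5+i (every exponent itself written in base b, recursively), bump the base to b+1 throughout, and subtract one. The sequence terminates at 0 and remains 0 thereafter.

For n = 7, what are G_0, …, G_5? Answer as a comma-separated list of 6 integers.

7, 7, 7, 7, 6, 5

step 0: 7 = 5 + 2; sub 6 for 5: 6 + 2; = 8; G_1 = 8−1 = 7
step 1: 7 = 6 + 1; sub 7 for 6: 7 + 1; = 8; G_2 = 8−1 = 7
step 2: 7 = 7; sub 8 for 7: 8; = 8; G_3 = 8−1 = 7
step 3: 7 = 7; sub 9 for 8: 7; = 7; G_4 = 7−1 = 6
step 4: 6 = 6; sub 10 for 9: 6; = 6; G_5 = 6−1 = 5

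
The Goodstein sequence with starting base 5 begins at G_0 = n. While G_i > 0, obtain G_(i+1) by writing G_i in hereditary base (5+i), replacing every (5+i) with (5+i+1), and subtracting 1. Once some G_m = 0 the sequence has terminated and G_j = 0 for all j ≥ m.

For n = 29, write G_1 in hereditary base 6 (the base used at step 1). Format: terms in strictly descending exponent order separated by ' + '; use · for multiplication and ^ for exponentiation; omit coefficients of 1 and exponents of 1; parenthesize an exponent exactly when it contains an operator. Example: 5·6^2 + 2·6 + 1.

6^2 + 3

[0] 29 ≡ 5^2 + 4 (base 5). Lift 6: 40. −1: 39.
[1] 39 ≡ 6^2 + 3 (base 6). Lift 7: 52. −1: 51.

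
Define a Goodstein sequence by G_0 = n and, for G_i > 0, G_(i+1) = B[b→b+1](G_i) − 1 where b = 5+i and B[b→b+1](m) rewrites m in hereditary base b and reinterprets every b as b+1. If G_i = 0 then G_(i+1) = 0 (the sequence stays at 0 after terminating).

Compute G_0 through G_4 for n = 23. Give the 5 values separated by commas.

23, 26, 29, 32, 35

G_0=23  [base 5] 4·5 + 3  →[5↦6]→  4·6 + 3 = 27  −1 ⇒ G_1=26
G_1=26  [base 6] 4·6 + 2  →[6↦7]→  4·7 + 2 = 30  −1 ⇒ G_2=29
G_2=29  [base 7] 4·7 + 1  →[7↦8]→  4·8 + 1 = 33  −1 ⇒ G_3=32
G_3=32  [base 8] 4·8  →[8↦9]→  4·9 = 36  −1 ⇒ G_4=35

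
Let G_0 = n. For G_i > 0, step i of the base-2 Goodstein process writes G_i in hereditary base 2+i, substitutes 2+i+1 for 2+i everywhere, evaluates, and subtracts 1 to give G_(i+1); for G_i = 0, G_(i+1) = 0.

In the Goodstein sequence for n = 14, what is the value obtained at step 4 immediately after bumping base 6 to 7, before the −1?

G_0=14  [base 2] 2^(2 + 1) + 2^2 + 2  →[2↦3]→  3^(3 + 1) + 3^3 + 3 = 111  −1 ⇒ G_1=110
G_1=110  [base 3] 3^(3 + 1) + 3^3 + 2  →[3↦4]→  4^(4 + 1) + 4^4 + 2 = 1282  −1 ⇒ G_2=1281
G_2=1281  [base 4] 4^(4 + 1) + 4^4 + 1  →[4↦5]→  5^(5 + 1) + 5^5 + 1 = 18751  −1 ⇒ G_3=18750
G_3=18750  [base 5] 5^(5 + 1) + 5^5  →[5↦6]→  6^(6 + 1) + 6^6 = 326592  −1 ⇒ G_4=326591
G_4=326591  [base 6] 6^(6 + 1) + 5·6^5 + 5·6^4 + 5·6^3 + 5·6^2 + 5·6 + 5  →[6↦7]→  7^(7 + 1) + 5·7^5 + 5·7^4 + 5·7^3 + 5·7^2 + 5·7 + 5 = 5862841  −1 ⇒ G_5=5862840

5862841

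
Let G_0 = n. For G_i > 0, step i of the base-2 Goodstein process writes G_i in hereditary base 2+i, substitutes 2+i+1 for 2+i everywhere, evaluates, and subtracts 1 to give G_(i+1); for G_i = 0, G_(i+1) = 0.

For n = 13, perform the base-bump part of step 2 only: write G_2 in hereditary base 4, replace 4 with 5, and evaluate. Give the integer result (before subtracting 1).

i=0: 13 = 2^(2 + 1) + 2^2 + 1 (b=2); 2→3: 3^(3 + 1) + 3^3 + 1 = 109; 109−1 = 108
i=1: 108 = 3^(3 + 1) + 3^3 (b=3); 3→4: 4^(4 + 1) + 4^4 = 1280; 1280−1 = 1279
i=2: 1279 = 4^(4 + 1) + 3·4^3 + 3·4^2 + 3·4 + 3 (b=4); 4→5: 5^(5 + 1) + 3·5^3 + 3·5^2 + 3·5 + 3 = 16093; 16093−1 = 16092

16093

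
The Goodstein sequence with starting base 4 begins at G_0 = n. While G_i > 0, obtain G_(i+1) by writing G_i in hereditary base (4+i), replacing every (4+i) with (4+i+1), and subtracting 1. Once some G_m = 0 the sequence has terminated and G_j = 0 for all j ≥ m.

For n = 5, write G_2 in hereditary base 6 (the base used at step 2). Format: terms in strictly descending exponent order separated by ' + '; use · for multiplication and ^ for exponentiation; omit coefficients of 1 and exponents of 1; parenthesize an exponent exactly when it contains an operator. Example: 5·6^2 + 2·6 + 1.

5

i=0: 5 = 4 + 1 (b=4); 4→5: 5 + 1 = 6; 6−1 = 5
i=1: 5 = 5 (b=5); 5→6: 6 = 6; 6−1 = 5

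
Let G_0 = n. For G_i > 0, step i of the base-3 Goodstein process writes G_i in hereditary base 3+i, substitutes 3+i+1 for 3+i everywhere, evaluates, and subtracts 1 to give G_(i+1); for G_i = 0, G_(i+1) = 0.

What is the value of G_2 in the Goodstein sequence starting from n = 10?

(0) 10|_3 = 3^2 + 1 ↦ 4^2 + 1|_4 = 17 ⇒ 16
(1) 16|_4 = 4^2 ↦ 5^2|_5 = 25 ⇒ 24

24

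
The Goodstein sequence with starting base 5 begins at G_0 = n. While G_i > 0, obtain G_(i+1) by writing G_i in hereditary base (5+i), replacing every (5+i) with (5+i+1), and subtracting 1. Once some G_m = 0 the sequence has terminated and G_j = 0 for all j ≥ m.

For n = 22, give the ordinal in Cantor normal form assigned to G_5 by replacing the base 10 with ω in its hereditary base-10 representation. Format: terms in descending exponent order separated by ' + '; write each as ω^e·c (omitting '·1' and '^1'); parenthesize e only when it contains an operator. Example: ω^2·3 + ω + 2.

step 0: 22 = 4·5 + 2; sub 6 for 5: 4·6 + 2; = 26; G_1 = 26−1 = 25
step 1: 25 = 4·6 + 1; sub 7 for 6: 4·7 + 1; = 29; G_2 = 29−1 = 28
step 2: 28 = 4·7; sub 8 for 7: 4·8; = 32; G_3 = 32−1 = 31
step 3: 31 = 3·8 + 7; sub 9 for 8: 3·9 + 7; = 34; G_4 = 34−1 = 33
step 4: 33 = 3·9 + 6; sub 10 for 9: 3·10 + 6; = 36; G_5 = 36−1 = 35
step 5: 35 = 3·10 + 5; sub 11 for 10: 3·11 + 5; = 38; G_6 = 38−1 = 37

ω·3 + 5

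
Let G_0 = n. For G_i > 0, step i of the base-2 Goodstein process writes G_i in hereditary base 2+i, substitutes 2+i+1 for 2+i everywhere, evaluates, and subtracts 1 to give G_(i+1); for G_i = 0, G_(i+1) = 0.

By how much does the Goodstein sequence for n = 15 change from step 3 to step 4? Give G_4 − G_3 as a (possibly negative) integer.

(0) 15|_2 = 2^(2 + 1) + 2^2 + 2 + 1 ↦ 3^(3 + 1) + 3^3 + 3 + 1|_3 = 112 ⇒ 111
(1) 111|_3 = 3^(3 + 1) + 3^3 + 3 ↦ 4^(4 + 1) + 4^4 + 4|_4 = 1284 ⇒ 1283
(2) 1283|_4 = 4^(4 + 1) + 4^4 + 3 ↦ 5^(5 + 1) + 5^5 + 3|_5 = 18753 ⇒ 18752
(3) 18752|_5 = 5^(5 + 1) + 5^5 + 2 ↦ 6^(6 + 1) + 6^6 + 2|_6 = 326594 ⇒ 326593

307841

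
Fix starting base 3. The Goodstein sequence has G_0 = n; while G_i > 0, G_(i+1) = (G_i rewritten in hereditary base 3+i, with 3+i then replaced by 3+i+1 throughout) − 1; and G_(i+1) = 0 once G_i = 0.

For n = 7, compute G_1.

(0) 7|_3 = 2·3 + 1 ↦ 2·4 + 1|_4 = 9 ⇒ 8
(1) 8|_4 = 2·4 ↦ 2·5|_5 = 10 ⇒ 9

8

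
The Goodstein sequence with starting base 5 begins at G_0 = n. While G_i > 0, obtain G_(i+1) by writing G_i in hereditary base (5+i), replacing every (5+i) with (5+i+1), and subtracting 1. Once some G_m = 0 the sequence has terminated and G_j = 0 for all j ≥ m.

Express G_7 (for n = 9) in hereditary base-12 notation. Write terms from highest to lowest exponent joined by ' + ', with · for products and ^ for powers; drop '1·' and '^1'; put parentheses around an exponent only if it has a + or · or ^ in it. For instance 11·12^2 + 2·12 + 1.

base 5: 9 = 5 + 4; at 6: 6 + 4 = 10; next = 9
base 6: 9 = 6 + 3; at 7: 7 + 3 = 10; next = 9
base 7: 9 = 7 + 2; at 8: 8 + 2 = 10; next = 9
base 8: 9 = 8 + 1; at 9: 9 + 1 = 10; next = 9
base 9: 9 = 9; at 10: 10 = 10; next = 9
base 10: 9 = 9; at 11: 9 = 9; next = 8
base 11: 8 = 8; at 12: 8 = 8; next = 7
base 12: 7 = 7; at 13: 7 = 7; next = 6

7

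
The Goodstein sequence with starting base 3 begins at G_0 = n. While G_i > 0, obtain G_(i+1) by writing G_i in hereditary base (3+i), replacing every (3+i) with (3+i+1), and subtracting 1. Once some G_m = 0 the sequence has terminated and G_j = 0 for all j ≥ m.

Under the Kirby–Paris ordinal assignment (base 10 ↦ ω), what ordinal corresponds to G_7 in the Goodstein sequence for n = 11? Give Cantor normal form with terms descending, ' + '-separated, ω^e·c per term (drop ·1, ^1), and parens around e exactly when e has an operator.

i=0: 11 = 3^2 + 2 (b=3); 3→4: 4^2 + 2 = 18; 18−1 = 17
i=1: 17 = 4^2 + 1 (b=4); 4→5: 5^2 + 1 = 26; 26−1 = 25
i=2: 25 = 5^2 (b=5); 5→6: 6^2 = 36; 36−1 = 35
i=3: 35 = 5·6 + 5 (b=6); 6→7: 5·7 + 5 = 40; 40−1 = 39
i=4: 39 = 5·7 + 4 (b=7); 7→8: 5·8 + 4 = 44; 44−1 = 43
i=5: 43 = 5·8 + 3 (b=8); 8→9: 5·9 + 3 = 48; 48−1 = 47
i=6: 47 = 5·9 + 2 (b=9); 9→10: 5·10 + 2 = 52; 52−1 = 51
i=7: 51 = 5·10 + 1 (b=10); 10→11: 5·11 + 1 = 56; 56−1 = 55

ω·5 + 1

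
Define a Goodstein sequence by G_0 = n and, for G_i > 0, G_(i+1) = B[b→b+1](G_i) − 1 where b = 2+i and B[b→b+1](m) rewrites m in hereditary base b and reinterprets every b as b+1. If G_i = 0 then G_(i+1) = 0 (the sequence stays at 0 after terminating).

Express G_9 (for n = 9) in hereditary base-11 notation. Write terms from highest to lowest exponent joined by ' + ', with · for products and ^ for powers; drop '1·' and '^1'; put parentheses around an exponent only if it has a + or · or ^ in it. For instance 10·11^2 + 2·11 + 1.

step 0: 9 = 2^(2 + 1) + 1; sub 3 for 2: 3^(3 + 1) + 1; = 82; G_1 = 82−1 = 81
step 1: 81 = 3^(3 + 1); sub 4 for 3: 4^(4 + 1); = 1024; G_2 = 1024−1 = 1023
step 2: 1023 = 3·4^4 + 3·4^3 + 3·4^2 + 3·4 + 3; sub 5 for 4: 3·5^5 + 3·5^3 + 3·5^2 + 3·5 + 3; = 9843; G_3 = 9843−1 = 9842
step 3: 9842 = 3·5^5 + 3·5^3 + 3·5^2 + 3·5 + 2; sub 6 for 5: 3·6^6 + 3·6^3 + 3·6^2 + 3·6 + 2; = 140744; G_4 = 140744−1 = 140743
step 4: 140743 = 3·6^6 + 3·6^3 + 3·6^2 + 3·6 + 1; sub 7 for 6: 3·7^7 + 3·7^3 + 3·7^2 + 3·7 + 1; = 2471827; G_5 = 2471827−1 = 2471826
step 5: 2471826 = 3·7^7 + 3·7^3 + 3·7^2 + 3·7; sub 8 for 7: 3·8^8 + 3·8^3 + 3·8^2 + 3·8; = 50333400; G_6 = 50333400−1 = 50333399
step 6: 50333399 = 3·8^8 + 3·8^3 + 3·8^2 + 2·8 + 7; sub 9 for 8: 3·9^9 + 3·9^3 + 3·9^2 + 2·9 + 7; = 1162263922; G_7 = 1162263922−1 = 1162263921
step 7: 1162263921 = 3·9^9 + 3·9^3 + 3·9^2 + 2·9 + 6; sub 10 for 9: 3·10^10 + 3·10^3 + 3·10^2 + 2·10 + 6; = 30000003326; G_8 = 30000003326−1 = 30000003325
step 8: 30000003325 = 3·10^10 + 3·10^3 + 3·10^2 + 2·10 + 5; sub 11 for 10: 3·11^11 + 3·11^3 + 3·11^2 + 2·11 + 5; = 855935016216; G_9 = 855935016216−1 = 855935016215

3·11^11 + 3·11^3 + 3·11^2 + 2·11 + 4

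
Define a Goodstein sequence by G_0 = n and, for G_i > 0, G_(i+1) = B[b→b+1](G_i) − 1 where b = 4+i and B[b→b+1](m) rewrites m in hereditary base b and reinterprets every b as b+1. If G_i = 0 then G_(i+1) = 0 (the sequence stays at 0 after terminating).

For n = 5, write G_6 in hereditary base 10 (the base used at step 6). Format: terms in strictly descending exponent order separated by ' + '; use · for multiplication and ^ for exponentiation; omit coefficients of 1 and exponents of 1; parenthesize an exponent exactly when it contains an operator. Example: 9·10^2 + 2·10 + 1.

1

i=0: 5 = 4 + 1 (b=4); 4→5: 5 + 1 = 6; 6−1 = 5
i=1: 5 = 5 (b=5); 5→6: 6 = 6; 6−1 = 5
i=2: 5 = 5 (b=6); 6→7: 5 = 5; 5−1 = 4
i=3: 4 = 4 (b=7); 7→8: 4 = 4; 4−1 = 3
i=4: 3 = 3 (b=8); 8→9: 3 = 3; 3−1 = 2
i=5: 2 = 2 (b=9); 9→10: 2 = 2; 2−1 = 1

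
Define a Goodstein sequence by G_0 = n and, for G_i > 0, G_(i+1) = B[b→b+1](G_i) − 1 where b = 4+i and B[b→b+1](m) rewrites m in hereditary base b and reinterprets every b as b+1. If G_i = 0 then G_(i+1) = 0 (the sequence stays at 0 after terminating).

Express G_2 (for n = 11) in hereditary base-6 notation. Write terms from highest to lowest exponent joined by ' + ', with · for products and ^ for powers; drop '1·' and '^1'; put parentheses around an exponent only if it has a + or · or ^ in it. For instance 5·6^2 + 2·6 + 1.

2·6 + 1

(0) 11|_4 = 2·4 + 3 ↦ 2·5 + 3|_5 = 13 ⇒ 12
(1) 12|_5 = 2·5 + 2 ↦ 2·6 + 2|_6 = 14 ⇒ 13
(2) 13|_6 = 2·6 + 1 ↦ 2·7 + 1|_7 = 15 ⇒ 14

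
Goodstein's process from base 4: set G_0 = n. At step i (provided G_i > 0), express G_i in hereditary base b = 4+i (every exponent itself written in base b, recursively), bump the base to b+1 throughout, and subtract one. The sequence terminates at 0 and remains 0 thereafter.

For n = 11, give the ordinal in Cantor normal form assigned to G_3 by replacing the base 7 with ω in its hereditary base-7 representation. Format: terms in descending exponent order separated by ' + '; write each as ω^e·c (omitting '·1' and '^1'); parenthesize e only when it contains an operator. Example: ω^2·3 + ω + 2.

11 —HB4→ 2·4 + 3 —bump→ 2·5 + 3 = 13 —(−1)→ 12
12 —HB5→ 2·5 + 2 —bump→ 2·6 + 2 = 14 —(−1)→ 13
13 —HB6→ 2·6 + 1 —bump→ 2·7 + 1 = 15 —(−1)→ 14
14 —HB7→ 2·7 —bump→ 2·8 = 16 —(−1)→ 15

ω·2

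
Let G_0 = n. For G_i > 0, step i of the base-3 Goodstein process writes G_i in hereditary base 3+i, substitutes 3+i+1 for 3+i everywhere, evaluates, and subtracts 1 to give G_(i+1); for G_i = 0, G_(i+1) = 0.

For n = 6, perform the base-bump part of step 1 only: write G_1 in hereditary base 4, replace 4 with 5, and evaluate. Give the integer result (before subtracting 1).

G_0 = 6. HB_3(6) = 2·3. Bump = 8. G_1 = 7.
G_1 = 7. HB_4(7) = 4 + 3. Bump = 8. G_2 = 7.

8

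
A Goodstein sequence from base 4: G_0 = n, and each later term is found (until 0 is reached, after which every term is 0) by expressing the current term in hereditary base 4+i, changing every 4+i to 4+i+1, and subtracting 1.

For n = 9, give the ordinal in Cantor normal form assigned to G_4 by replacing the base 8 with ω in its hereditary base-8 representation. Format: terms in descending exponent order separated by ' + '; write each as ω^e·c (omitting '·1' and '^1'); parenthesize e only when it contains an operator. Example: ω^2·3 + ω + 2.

G_0 = 9. HB_4(9) = 2·4 + 1. Bump = 11. G_1 = 10.
G_1 = 10. HB_5(10) = 2·5. Bump = 12. G_2 = 11.
G_2 = 11. HB_6(11) = 6 + 5. Bump = 12. G_3 = 11.
G_3 = 11. HB_7(11) = 7 + 4. Bump = 12. G_4 = 11.

ω + 3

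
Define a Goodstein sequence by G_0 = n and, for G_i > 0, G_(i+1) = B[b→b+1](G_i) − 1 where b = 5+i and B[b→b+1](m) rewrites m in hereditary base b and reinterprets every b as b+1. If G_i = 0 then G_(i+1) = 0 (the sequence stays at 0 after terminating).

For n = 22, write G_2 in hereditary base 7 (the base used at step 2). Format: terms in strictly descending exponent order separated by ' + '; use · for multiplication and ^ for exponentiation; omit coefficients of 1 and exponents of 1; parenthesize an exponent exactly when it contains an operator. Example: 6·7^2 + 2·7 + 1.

4·7

22 —HB5→ 4·5 + 2 —bump→ 4·6 + 2 = 26 —(−1)→ 25
25 —HB6→ 4·6 + 1 —bump→ 4·7 + 1 = 29 —(−1)→ 28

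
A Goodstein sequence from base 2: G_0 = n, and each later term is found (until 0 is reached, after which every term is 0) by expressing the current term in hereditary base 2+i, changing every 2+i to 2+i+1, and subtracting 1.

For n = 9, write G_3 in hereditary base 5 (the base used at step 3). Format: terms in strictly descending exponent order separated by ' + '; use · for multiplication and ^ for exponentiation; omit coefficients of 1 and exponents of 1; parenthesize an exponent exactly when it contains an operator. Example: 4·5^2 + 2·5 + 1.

9 —HB2→ 2^(2 + 1) + 1 —bump→ 3^(3 + 1) + 1 = 82 —(−1)→ 81
81 —HB3→ 3^(3 + 1) —bump→ 4^(4 + 1) = 1024 —(−1)→ 1023
1023 —HB4→ 3·4^4 + 3·4^3 + 3·4^2 + 3·4 + 3 —bump→ 3·5^5 + 3·5^3 + 3·5^2 + 3·5 + 3 = 9843 —(−1)→ 9842
9842 —HB5→ 3·5^5 + 3·5^3 + 3·5^2 + 3·5 + 2 —bump→ 3·6^6 + 3·6^3 + 3·6^2 + 3·6 + 2 = 140744 —(−1)→ 140743

3·5^5 + 3·5^3 + 3·5^2 + 3·5 + 2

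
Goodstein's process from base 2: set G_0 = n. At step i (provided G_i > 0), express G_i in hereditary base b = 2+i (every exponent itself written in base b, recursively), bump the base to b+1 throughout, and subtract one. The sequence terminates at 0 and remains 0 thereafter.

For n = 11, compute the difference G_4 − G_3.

G_0=11  [base 2] 2^(2 + 1) + 2 + 1  →[2↦3]→  3^(3 + 1) + 3 + 1 = 85  −1 ⇒ G_1=84
G_1=84  [base 3] 3^(3 + 1) + 3  →[3↦4]→  4^(4 + 1) + 4 = 1028  −1 ⇒ G_2=1027
G_2=1027  [base 4] 4^(4 + 1) + 3  →[4↦5]→  5^(5 + 1) + 3 = 15628  −1 ⇒ G_3=15627
G_3=15627  [base 5] 5^(5 + 1) + 2  →[5↦6]→  6^(6 + 1) + 2 = 279938  −1 ⇒ G_4=279937

264310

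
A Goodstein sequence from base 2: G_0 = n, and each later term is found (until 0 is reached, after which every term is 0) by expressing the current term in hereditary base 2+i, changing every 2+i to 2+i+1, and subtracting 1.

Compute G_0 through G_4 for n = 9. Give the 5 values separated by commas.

9, 81, 1023, 9842, 140743

9 —HB2→ 2^(2 + 1) + 1 —bump→ 3^(3 + 1) + 1 = 82 —(−1)→ 81
81 —HB3→ 3^(3 + 1) —bump→ 4^(4 + 1) = 1024 —(−1)→ 1023
1023 —HB4→ 3·4^4 + 3·4^3 + 3·4^2 + 3·4 + 3 —bump→ 3·5^5 + 3·5^3 + 3·5^2 + 3·5 + 3 = 9843 —(−1)→ 9842
9842 —HB5→ 3·5^5 + 3·5^3 + 3·5^2 + 3·5 + 2 —bump→ 3·6^6 + 3·6^3 + 3·6^2 + 3·6 + 2 = 140744 —(−1)→ 140743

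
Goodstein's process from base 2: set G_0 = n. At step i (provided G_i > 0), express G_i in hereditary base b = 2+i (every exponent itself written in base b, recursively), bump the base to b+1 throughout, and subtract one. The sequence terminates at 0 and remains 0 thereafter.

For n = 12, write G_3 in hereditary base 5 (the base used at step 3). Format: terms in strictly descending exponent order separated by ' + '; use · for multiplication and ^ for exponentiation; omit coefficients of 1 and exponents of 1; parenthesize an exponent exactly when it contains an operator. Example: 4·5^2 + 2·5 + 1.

base 2: 12 = 2^(2 + 1) + 2^2; at 3: 3^(3 + 1) + 3^3 = 108; next = 107
base 3: 107 = 3^(3 + 1) + 2·3^2 + 2·3 + 2; at 4: 4^(4 + 1) + 2·4^2 + 2·4 + 2 = 1066; next = 1065
base 4: 1065 = 4^(4 + 1) + 2·4^2 + 2·4 + 1; at 5: 5^(5 + 1) + 2·5^2 + 2·5 + 1 = 15686; next = 15685
base 5: 15685 = 5^(5 + 1) + 2·5^2 + 2·5; at 6: 6^(6 + 1) + 2·6^2 + 2·6 = 280020; next = 280019

5^(5 + 1) + 2·5^2 + 2·5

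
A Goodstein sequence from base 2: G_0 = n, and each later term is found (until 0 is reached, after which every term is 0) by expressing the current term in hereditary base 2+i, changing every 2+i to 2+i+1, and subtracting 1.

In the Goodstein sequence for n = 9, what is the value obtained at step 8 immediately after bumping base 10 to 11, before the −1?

9 —HB2→ 2^(2 + 1) + 1 —bump→ 3^(3 + 1) + 1 = 82 —(−1)→ 81
81 —HB3→ 3^(3 + 1) —bump→ 4^(4 + 1) = 1024 —(−1)→ 1023
1023 —HB4→ 3·4^4 + 3·4^3 + 3·4^2 + 3·4 + 3 —bump→ 3·5^5 + 3·5^3 + 3·5^2 + 3·5 + 3 = 9843 —(−1)→ 9842
9842 —HB5→ 3·5^5 + 3·5^3 + 3·5^2 + 3·5 + 2 —bump→ 3·6^6 + 3·6^3 + 3·6^2 + 3·6 + 2 = 140744 —(−1)→ 140743
140743 —HB6→ 3·6^6 + 3·6^3 + 3·6^2 + 3·6 + 1 —bump→ 3·7^7 + 3·7^3 + 3·7^2 + 3·7 + 1 = 2471827 —(−1)→ 2471826
2471826 —HB7→ 3·7^7 + 3·7^3 + 3·7^2 + 3·7 —bump→ 3·8^8 + 3·8^3 + 3·8^2 + 3·8 = 50333400 —(−1)→ 50333399
50333399 —HB8→ 3·8^8 + 3·8^3 + 3·8^2 + 2·8 + 7 —bump→ 3·9^9 + 3·9^3 + 3·9^2 + 2·9 + 7 = 1162263922 —(−1)→ 1162263921
1162263921 —HB9→ 3·9^9 + 3·9^3 + 3·9^2 + 2·9 + 6 —bump→ 3·10^10 + 3·10^3 + 3·10^2 + 2·10 + 6 = 30000003326 —(−1)→ 30000003325
30000003325 —HB10→ 3·10^10 + 3·10^3 + 3·10^2 + 2·10 + 5 —bump→ 3·11^11 + 3·11^3 + 3·11^2 + 2·11 + 5 = 855935016216 —(−1)→ 855935016215

855935016216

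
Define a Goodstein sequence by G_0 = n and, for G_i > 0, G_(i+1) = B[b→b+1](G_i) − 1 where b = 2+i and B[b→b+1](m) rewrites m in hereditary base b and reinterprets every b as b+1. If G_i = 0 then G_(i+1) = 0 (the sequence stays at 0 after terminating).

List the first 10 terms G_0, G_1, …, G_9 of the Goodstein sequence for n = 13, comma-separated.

13, 108, 1279, 16092, 280711, 5765998, 134219479, 3486786855, 100000003325, 3138428381103

G_0 = 13. HB_2(13) = 2^(2 + 1) + 2^2 + 1. Bump = 109. G_1 = 108.
G_1 = 108. HB_3(108) = 3^(3 + 1) + 3^3. Bump = 1280. G_2 = 1279.
G_2 = 1279. HB_4(1279) = 4^(4 + 1) + 3·4^3 + 3·4^2 + 3·4 + 3. Bump = 16093. G_3 = 16092.
G_3 = 16092. HB_5(16092) = 5^(5 + 1) + 3·5^3 + 3·5^2 + 3·5 + 2. Bump = 280712. G_4 = 280711.
G_4 = 280711. HB_6(280711) = 6^(6 + 1) + 3·6^3 + 3·6^2 + 3·6 + 1. Bump = 5765999. G_5 = 5765998.
G_5 = 5765998. HB_7(5765998) = 7^(7 + 1) + 3·7^3 + 3·7^2 + 3·7. Bump = 134219480. G_6 = 134219479.
G_6 = 134219479. HB_8(134219479) = 8^(8 + 1) + 3·8^3 + 3·8^2 + 2·8 + 7. Bump = 3486786856. G_7 = 3486786855.
G_7 = 3486786855. HB_9(3486786855) = 9^(9 + 1) + 3·9^3 + 3·9^2 + 2·9 + 6. Bump = 100000003326. G_8 = 100000003325.
G_8 = 100000003325. HB_10(100000003325) = 10^(10 + 1) + 3·10^3 + 3·10^2 + 2·10 + 5. Bump = 3138428381104. G_9 = 3138428381103.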